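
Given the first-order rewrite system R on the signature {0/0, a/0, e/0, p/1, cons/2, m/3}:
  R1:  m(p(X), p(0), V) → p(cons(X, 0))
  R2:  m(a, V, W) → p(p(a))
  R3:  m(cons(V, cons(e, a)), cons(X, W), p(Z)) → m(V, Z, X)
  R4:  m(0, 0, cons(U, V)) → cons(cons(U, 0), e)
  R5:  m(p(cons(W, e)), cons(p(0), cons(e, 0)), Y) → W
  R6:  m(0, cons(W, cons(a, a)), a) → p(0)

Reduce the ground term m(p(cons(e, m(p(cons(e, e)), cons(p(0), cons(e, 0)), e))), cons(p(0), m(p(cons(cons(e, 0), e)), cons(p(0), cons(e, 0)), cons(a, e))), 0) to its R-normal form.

e

1. m(p(cons(e, m(p(cons(e, e)), cons(p(0), cons(e, 0)), e))), cons(p(0), m(p(cons(cons(e, 0), e)), cons(p(0), cons(e, 0)), cons(a, e))), 0)  →  m(p(cons(e, e)), cons(p(0), m(p(cons(cons(e, 0), e)), cons(p(0), cons(e, 0)), cons(a, e))), 0)   [R5 at 1.1.2]
2. m(p(cons(e, e)), cons(p(0), m(p(cons(cons(e, 0), e)), cons(p(0), cons(e, 0)), cons(a, e))), 0)  →  m(p(cons(e, e)), cons(p(0), cons(e, 0)), 0)   [R5 at 2.2]
3. m(p(cons(e, e)), cons(p(0), cons(e, 0)), 0)  →  e   [R5 at ε]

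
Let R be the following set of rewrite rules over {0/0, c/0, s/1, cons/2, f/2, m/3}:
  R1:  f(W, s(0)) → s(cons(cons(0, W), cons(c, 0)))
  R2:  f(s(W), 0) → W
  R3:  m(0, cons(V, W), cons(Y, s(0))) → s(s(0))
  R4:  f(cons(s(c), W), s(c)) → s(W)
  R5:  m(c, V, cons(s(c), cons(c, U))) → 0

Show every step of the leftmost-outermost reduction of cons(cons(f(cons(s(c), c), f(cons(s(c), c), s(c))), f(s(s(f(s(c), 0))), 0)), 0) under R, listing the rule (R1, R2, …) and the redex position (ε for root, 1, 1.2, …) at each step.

cons(cons(s(c), s(c)), 0)

1. cons(cons(f(cons(s(c), c), f(cons(s(c), c), s(c))), f(s(s(f(s(c), 0))), 0)), 0)  →  cons(cons(f(cons(s(c), c), s(c)), f(s(s(f(s(c), 0))), 0)), 0)   [R4 at 1.1.2]
2. cons(cons(f(cons(s(c), c), s(c)), f(s(s(f(s(c), 0))), 0)), 0)  →  cons(cons(s(c), f(s(s(f(s(c), 0))), 0)), 0)   [R4 at 1.1]
3. cons(cons(s(c), f(s(s(f(s(c), 0))), 0)), 0)  →  cons(cons(s(c), s(f(s(c), 0))), 0)   [R2 at 1.2]
4. cons(cons(s(c), s(f(s(c), 0))), 0)  →  cons(cons(s(c), s(c)), 0)   [R2 at 1.2.1]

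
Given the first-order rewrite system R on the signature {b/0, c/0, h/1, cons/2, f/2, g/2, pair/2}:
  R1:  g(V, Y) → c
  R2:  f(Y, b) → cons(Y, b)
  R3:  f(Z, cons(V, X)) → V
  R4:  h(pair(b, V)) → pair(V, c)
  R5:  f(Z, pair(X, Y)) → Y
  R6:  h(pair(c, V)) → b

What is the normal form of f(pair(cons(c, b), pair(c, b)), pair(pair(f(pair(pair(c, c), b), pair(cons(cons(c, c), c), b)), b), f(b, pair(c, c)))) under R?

1. f(pair(cons(c, b), pair(c, b)), pair(pair(f(pair(pair(c, c), b), pair(cons(cons(c, c), c), b)), b), f(b, pair(c, c))))  →  f(b, pair(c, c))   [R5 at ε]
2. f(b, pair(c, c))  →  c   [R5 at ε]

c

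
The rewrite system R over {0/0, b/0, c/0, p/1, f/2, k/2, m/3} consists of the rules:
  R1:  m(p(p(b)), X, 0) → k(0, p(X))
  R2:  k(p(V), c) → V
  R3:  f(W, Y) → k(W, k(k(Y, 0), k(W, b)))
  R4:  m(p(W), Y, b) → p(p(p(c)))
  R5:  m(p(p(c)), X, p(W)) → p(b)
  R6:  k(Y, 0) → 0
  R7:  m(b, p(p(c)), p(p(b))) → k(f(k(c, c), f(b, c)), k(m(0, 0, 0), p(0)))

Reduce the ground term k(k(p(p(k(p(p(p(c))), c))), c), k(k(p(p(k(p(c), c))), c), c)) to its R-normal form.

1. k(k(p(p(k(p(p(p(c))), c))), c), k(k(p(p(k(p(c), c))), c), c))  →  k(p(k(p(p(p(c))), c)), k(k(p(p(k(p(c), c))), c), c))   [R2 at 1]
2. k(p(k(p(p(p(c))), c)), k(k(p(p(k(p(c), c))), c), c))  →  k(p(p(p(c))), k(k(p(p(k(p(c), c))), c), c))   [R2 at 1.1]
3. k(p(p(p(c))), k(k(p(p(k(p(c), c))), c), c))  →  k(p(p(p(c))), k(p(k(p(c), c)), c))   [R2 at 2.1]
4. k(p(p(p(c))), k(p(k(p(c), c)), c))  →  k(p(p(p(c))), k(p(c), c))   [R2 at 2]
5. k(p(p(p(c))), k(p(c), c))  →  k(p(p(p(c))), c)   [R2 at 2]
6. k(p(p(p(c))), c)  →  p(p(c))   [R2 at ε]

p(p(c))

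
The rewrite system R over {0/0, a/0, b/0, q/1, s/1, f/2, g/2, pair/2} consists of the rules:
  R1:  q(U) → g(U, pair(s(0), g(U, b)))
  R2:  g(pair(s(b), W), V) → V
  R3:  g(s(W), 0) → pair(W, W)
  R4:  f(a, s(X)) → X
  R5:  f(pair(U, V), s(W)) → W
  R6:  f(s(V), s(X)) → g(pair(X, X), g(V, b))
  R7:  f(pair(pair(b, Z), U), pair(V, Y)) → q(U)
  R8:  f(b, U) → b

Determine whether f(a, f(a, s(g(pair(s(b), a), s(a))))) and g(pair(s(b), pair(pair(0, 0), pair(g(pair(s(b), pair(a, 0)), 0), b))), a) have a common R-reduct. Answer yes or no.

Reduce t₁ = f(a, f(a, s(g(pair(s(b), a), s(a))))):
1. f(a, f(a, s(g(pair(s(b), a), s(a)))))  →  f(a, g(pair(s(b), a), s(a)))   [R4 at 2]
2. f(a, g(pair(s(b), a), s(a)))  →  f(a, s(a))   [R2 at 2]
3. f(a, s(a))  →  a   [R4 at ε]

Reduce t₂ = g(pair(s(b), pair(pair(0, 0), pair(g(pair(s(b), pair(a, 0)), 0), b))), a):
1. g(pair(s(b), pair(pair(0, 0), pair(g(pair(s(b), pair(a, 0)), 0), b))), a)  →  a   [R2 at ε]

yes — NF(t₁) = a, NF(t₂) = a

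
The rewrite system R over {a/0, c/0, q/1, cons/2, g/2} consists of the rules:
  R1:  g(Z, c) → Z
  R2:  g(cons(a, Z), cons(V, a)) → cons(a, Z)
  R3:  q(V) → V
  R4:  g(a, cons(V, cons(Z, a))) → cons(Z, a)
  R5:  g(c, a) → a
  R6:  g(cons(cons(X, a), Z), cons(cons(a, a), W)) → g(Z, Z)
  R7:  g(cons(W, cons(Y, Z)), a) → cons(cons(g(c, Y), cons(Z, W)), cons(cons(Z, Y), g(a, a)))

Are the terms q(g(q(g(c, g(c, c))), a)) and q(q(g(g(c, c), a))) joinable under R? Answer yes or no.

yes — NF(t₁) = a, NF(t₂) = a

Reduce t₁ = q(g(q(g(c, g(c, c))), a)):
1. q(g(q(g(c, g(c, c))), a))  →  g(q(g(c, g(c, c))), a)   [R3 at ε]
2. g(q(g(c, g(c, c))), a)  →  g(g(c, g(c, c)), a)   [R3 at 1]
3. g(g(c, g(c, c)), a)  →  g(g(c, c), a)   [R1 at 1.2]
4. g(g(c, c), a)  →  g(c, a)   [R1 at 1]
5. g(c, a)  →  a   [R5 at ε]

Reduce t₂ = q(q(g(g(c, c), a))):
1. q(q(g(g(c, c), a)))  →  q(g(g(c, c), a))   [R3 at ε]
2. q(g(g(c, c), a))  →  g(g(c, c), a)   [R3 at ε]
3. g(g(c, c), a)  →  g(c, a)   [R1 at 1]
4. g(c, a)  →  a   [R5 at ε]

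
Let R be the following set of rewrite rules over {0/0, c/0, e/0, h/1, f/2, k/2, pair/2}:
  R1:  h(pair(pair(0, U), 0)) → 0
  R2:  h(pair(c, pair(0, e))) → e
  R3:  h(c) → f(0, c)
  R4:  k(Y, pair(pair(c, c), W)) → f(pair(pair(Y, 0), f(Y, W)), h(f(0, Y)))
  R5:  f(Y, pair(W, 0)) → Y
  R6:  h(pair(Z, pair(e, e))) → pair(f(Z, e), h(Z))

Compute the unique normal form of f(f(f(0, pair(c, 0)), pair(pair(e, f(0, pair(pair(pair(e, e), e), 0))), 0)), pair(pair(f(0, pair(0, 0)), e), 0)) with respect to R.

0

1. f(f(f(0, pair(c, 0)), pair(pair(e, f(0, pair(pair(pair(e, e), e), 0))), 0)), pair(pair(f(0, pair(0, 0)), e), 0))  →  f(f(0, pair(c, 0)), pair(pair(e, f(0, pair(pair(pair(e, e), e), 0))), 0))   [R5 at ε]
2. f(f(0, pair(c, 0)), pair(pair(e, f(0, pair(pair(pair(e, e), e), 0))), 0))  →  f(0, pair(c, 0))   [R5 at ε]
3. f(0, pair(c, 0))  →  0   [R5 at ε]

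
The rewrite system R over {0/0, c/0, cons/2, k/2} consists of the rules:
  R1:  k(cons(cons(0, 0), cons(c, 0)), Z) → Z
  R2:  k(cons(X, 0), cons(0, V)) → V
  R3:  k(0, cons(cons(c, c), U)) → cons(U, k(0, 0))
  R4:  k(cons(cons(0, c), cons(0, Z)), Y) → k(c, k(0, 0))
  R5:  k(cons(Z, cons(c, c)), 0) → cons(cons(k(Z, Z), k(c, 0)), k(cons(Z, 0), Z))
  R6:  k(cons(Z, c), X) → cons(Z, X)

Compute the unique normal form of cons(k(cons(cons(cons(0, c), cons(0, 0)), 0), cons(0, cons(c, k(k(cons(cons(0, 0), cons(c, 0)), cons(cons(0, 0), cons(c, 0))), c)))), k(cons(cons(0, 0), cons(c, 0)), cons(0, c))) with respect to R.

1. cons(k(cons(cons(cons(0, c), cons(0, 0)), 0), cons(0, cons(c, k(k(cons(cons(0, 0), cons(c, 0)), cons(cons(0, 0), cons(c, 0))), c)))), k(cons(cons(0, 0), cons(c, 0)), cons(0, c)))  →  cons(cons(c, k(k(cons(cons(0, 0), cons(c, 0)), cons(cons(0, 0), cons(c, 0))), c)), k(cons(cons(0, 0), cons(c, 0)), cons(0, c)))   [R2 at 1]
2. cons(cons(c, k(k(cons(cons(0, 0), cons(c, 0)), cons(cons(0, 0), cons(c, 0))), c)), k(cons(cons(0, 0), cons(c, 0)), cons(0, c)))  →  cons(cons(c, k(cons(cons(0, 0), cons(c, 0)), c)), k(cons(cons(0, 0), cons(c, 0)), cons(0, c)))   [R1 at 1.2.1]
3. cons(cons(c, k(cons(cons(0, 0), cons(c, 0)), c)), k(cons(cons(0, 0), cons(c, 0)), cons(0, c)))  →  cons(cons(c, c), k(cons(cons(0, 0), cons(c, 0)), cons(0, c)))   [R1 at 1.2]
4. cons(cons(c, c), k(cons(cons(0, 0), cons(c, 0)), cons(0, c)))  →  cons(cons(c, c), cons(0, c))   [R1 at 2]

cons(cons(c, c), cons(0, c))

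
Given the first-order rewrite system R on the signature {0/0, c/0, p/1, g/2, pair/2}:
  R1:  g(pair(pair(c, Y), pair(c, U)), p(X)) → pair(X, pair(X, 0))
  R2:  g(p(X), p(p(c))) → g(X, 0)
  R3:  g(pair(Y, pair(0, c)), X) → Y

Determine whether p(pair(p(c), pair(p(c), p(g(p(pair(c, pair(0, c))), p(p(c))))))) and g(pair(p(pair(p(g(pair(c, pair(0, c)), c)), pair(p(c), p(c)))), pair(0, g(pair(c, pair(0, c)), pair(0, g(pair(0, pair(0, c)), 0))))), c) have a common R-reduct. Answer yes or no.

Reduce t₁ = p(pair(p(c), pair(p(c), p(g(p(pair(c, pair(0, c))), p(p(c))))))):
1. p(pair(p(c), pair(p(c), p(g(p(pair(c, pair(0, c))), p(p(c)))))))  →  p(pair(p(c), pair(p(c), p(g(pair(c, pair(0, c)), 0)))))   [R2 at 1.2.2.1]
2. p(pair(p(c), pair(p(c), p(g(pair(c, pair(0, c)), 0)))))  →  p(pair(p(c), pair(p(c), p(c))))   [R3 at 1.2.2.1]

Reduce t₂ = g(pair(p(pair(p(g(pair(c, pair(0, c)), c)), pair(p(c), p(c)))), pair(0, g(pair(c, pair(0, c)), pair(0, g(pair(0, pair(0, c)), 0))))), c):
1. g(pair(p(pair(p(g(pair(c, pair(0, c)), c)), pair(p(c), p(c)))), pair(0, g(pair(c, pair(0, c)), pair(0, g(pair(0, pair(0, c)), 0))))), c)  →  g(pair(p(pair(p(c), pair(p(c), p(c)))), pair(0, g(pair(c, pair(0, c)), pair(0, g(pair(0, pair(0, c)), 0))))), c)   [R3 at 1.1.1.1.1]
2. g(pair(p(pair(p(c), pair(p(c), p(c)))), pair(0, g(pair(c, pair(0, c)), pair(0, g(pair(0, pair(0, c)), 0))))), c)  →  g(pair(p(pair(p(c), pair(p(c), p(c)))), pair(0, c)), c)   [R3 at 1.2.2]
3. g(pair(p(pair(p(c), pair(p(c), p(c)))), pair(0, c)), c)  →  p(pair(p(c), pair(p(c), p(c))))   [R3 at ε]

yes — NF(t₁) = p(pair(p(c), pair(p(c), p(c)))), NF(t₂) = p(pair(p(c), pair(p(c), p(c))))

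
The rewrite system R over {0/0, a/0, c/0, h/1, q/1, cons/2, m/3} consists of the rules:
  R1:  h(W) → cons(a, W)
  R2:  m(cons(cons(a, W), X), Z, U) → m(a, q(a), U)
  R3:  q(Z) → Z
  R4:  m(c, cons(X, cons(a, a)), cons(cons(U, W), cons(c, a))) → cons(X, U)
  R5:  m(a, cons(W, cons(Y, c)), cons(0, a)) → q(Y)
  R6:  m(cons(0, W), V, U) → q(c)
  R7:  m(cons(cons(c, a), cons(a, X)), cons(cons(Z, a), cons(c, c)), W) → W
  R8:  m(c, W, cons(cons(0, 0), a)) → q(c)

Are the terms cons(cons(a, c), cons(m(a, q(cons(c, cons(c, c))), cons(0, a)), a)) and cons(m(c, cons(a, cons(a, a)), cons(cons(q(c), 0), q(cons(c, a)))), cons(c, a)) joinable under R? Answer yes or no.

Reduce t₁ = cons(cons(a, c), cons(m(a, q(cons(c, cons(c, c))), cons(0, a)), a)):
1. cons(cons(a, c), cons(m(a, q(cons(c, cons(c, c))), cons(0, a)), a))  →  cons(cons(a, c), cons(m(a, cons(c, cons(c, c)), cons(0, a)), a))   [R3 at 2.1.2]
2. cons(cons(a, c), cons(m(a, cons(c, cons(c, c)), cons(0, a)), a))  →  cons(cons(a, c), cons(q(c), a))   [R5 at 2.1]
3. cons(cons(a, c), cons(q(c), a))  →  cons(cons(a, c), cons(c, a))   [R3 at 2.1]

Reduce t₂ = cons(m(c, cons(a, cons(a, a)), cons(cons(q(c), 0), q(cons(c, a)))), cons(c, a)):
1. cons(m(c, cons(a, cons(a, a)), cons(cons(q(c), 0), q(cons(c, a)))), cons(c, a))  →  cons(m(c, cons(a, cons(a, a)), cons(cons(c, 0), q(cons(c, a)))), cons(c, a))   [R3 at 1.3.1.1]
2. cons(m(c, cons(a, cons(a, a)), cons(cons(c, 0), q(cons(c, a)))), cons(c, a))  →  cons(m(c, cons(a, cons(a, a)), cons(cons(c, 0), cons(c, a))), cons(c, a))   [R3 at 1.3.2]
3. cons(m(c, cons(a, cons(a, a)), cons(cons(c, 0), cons(c, a))), cons(c, a))  →  cons(cons(a, c), cons(c, a))   [R4 at 1]

yes — NF(t₁) = cons(cons(a, c), cons(c, a)), NF(t₂) = cons(cons(a, c), cons(c, a))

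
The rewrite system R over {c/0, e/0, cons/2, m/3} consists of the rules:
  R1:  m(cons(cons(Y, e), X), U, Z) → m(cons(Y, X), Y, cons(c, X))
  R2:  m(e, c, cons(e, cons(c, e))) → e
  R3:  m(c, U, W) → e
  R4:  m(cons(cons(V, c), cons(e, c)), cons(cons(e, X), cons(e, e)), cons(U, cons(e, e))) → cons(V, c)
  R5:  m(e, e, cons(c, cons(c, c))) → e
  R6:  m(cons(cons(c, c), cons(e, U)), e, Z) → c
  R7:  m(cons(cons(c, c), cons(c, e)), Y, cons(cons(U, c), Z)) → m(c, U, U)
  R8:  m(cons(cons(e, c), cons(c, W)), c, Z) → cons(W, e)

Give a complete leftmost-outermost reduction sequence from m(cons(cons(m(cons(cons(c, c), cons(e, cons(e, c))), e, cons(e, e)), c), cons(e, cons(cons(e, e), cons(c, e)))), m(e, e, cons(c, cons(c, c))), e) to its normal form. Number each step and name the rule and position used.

c

1. m(cons(cons(m(cons(cons(c, c), cons(e, cons(e, c))), e, cons(e, e)), c), cons(e, cons(cons(e, e), cons(c, e)))), m(e, e, cons(c, cons(c, c))), e)  →  m(cons(cons(c, c), cons(e, cons(cons(e, e), cons(c, e)))), m(e, e, cons(c, cons(c, c))), e)   [R6 at 1.1.1]
2. m(cons(cons(c, c), cons(e, cons(cons(e, e), cons(c, e)))), m(e, e, cons(c, cons(c, c))), e)  →  m(cons(cons(c, c), cons(e, cons(cons(e, e), cons(c, e)))), e, e)   [R5 at 2]
3. m(cons(cons(c, c), cons(e, cons(cons(e, e), cons(c, e)))), e, e)  →  c   [R6 at ε]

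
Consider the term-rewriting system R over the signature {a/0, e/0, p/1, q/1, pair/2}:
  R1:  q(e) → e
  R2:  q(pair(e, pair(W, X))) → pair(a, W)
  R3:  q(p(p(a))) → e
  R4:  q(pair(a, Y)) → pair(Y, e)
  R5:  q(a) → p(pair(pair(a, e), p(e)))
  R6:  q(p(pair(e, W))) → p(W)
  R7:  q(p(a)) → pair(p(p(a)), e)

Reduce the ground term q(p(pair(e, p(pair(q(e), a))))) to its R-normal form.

p(p(pair(e, a)))

1. q(p(pair(e, p(pair(q(e), a)))))  →  p(p(pair(q(e), a)))   [R6 at ε]
2. p(p(pair(q(e), a)))  →  p(p(pair(e, a)))   [R1 at 1.1.1]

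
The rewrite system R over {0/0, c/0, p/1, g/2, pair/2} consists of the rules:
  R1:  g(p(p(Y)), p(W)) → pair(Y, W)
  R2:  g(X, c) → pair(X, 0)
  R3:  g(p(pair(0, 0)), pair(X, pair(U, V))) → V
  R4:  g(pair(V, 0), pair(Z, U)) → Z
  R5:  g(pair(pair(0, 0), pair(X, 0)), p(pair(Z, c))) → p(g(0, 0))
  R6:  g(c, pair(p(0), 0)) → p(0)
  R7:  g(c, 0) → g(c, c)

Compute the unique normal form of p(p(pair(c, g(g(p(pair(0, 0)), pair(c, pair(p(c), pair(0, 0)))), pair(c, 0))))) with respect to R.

p(p(pair(c, c)))

1. p(p(pair(c, g(g(p(pair(0, 0)), pair(c, pair(p(c), pair(0, 0)))), pair(c, 0)))))  →  p(p(pair(c, g(pair(0, 0), pair(c, 0)))))   [R3 at 1.1.2.1]
2. p(p(pair(c, g(pair(0, 0), pair(c, 0)))))  →  p(p(pair(c, c)))   [R4 at 1.1.2]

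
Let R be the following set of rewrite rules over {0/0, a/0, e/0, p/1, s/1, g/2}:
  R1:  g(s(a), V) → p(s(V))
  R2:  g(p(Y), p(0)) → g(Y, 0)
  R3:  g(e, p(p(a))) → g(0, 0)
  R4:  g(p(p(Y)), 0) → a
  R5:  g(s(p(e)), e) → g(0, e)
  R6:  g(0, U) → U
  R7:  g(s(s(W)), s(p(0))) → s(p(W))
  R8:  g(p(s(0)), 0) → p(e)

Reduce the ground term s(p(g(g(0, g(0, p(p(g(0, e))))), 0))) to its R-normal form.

1. s(p(g(g(0, g(0, p(p(g(0, e))))), 0)))  →  s(p(g(g(0, p(p(g(0, e)))), 0)))   [R6 at 1.1.1]
2. s(p(g(g(0, p(p(g(0, e)))), 0)))  →  s(p(g(p(p(g(0, e))), 0)))   [R6 at 1.1.1]
3. s(p(g(p(p(g(0, e))), 0)))  →  s(p(a))   [R4 at 1.1]

s(p(a))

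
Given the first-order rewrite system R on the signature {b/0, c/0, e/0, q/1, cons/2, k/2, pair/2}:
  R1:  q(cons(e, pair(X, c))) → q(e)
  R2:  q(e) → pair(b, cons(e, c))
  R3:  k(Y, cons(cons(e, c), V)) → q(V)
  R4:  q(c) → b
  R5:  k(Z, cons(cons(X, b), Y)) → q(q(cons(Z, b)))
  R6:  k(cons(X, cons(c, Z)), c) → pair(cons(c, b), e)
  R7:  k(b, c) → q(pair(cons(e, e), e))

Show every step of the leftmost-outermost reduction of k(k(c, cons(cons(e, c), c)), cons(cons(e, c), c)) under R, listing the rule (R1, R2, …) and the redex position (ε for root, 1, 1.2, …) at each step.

b

1. k(k(c, cons(cons(e, c), c)), cons(cons(e, c), c))  →  q(c)   [R3 at ε]
2. q(c)  →  b   [R4 at ε]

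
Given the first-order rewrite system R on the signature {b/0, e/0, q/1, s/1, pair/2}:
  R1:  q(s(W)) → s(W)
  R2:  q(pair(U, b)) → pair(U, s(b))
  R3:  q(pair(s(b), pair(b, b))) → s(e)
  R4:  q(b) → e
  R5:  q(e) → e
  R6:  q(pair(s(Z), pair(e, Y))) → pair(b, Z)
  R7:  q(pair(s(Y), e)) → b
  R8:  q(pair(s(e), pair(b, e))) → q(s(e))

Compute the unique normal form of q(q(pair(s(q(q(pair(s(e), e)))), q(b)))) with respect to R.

1. q(q(pair(s(q(q(pair(s(e), e)))), q(b))))  →  q(q(pair(s(q(b)), q(b))))   [R7 at 1.1.1.1.1]
2. q(q(pair(s(q(b)), q(b))))  →  q(q(pair(s(e), q(b))))   [R4 at 1.1.1.1]
3. q(q(pair(s(e), q(b))))  →  q(q(pair(s(e), e)))   [R4 at 1.1.2]
4. q(q(pair(s(e), e)))  →  q(b)   [R7 at 1]
5. q(b)  →  e   [R4 at ε]

e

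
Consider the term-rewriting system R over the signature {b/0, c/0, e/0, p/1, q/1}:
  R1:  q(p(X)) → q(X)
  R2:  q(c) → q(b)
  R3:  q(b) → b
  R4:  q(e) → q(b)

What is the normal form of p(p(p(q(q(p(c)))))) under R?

1. p(p(p(q(q(p(c))))))  →  p(p(p(q(q(c)))))   [R1 at 1.1.1.1]
2. p(p(p(q(q(c)))))  →  p(p(p(q(q(b)))))   [R2 at 1.1.1.1]
3. p(p(p(q(q(b)))))  →  p(p(p(q(b))))   [R3 at 1.1.1.1]
4. p(p(p(q(b))))  →  p(p(p(b)))   [R3 at 1.1.1]

p(p(p(b)))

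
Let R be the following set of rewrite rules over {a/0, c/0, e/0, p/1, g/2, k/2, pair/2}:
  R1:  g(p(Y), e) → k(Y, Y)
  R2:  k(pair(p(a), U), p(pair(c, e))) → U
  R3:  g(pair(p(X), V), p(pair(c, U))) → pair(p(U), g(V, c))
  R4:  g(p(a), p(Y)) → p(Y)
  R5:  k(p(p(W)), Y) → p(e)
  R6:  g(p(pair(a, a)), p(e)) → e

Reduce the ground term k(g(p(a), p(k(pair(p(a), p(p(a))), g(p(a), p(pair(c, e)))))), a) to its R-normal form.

p(e)

1. k(g(p(a), p(k(pair(p(a), p(p(a))), g(p(a), p(pair(c, e)))))), a)  →  k(p(k(pair(p(a), p(p(a))), g(p(a), p(pair(c, e))))), a)   [R4 at 1]
2. k(p(k(pair(p(a), p(p(a))), g(p(a), p(pair(c, e))))), a)  →  k(p(k(pair(p(a), p(p(a))), p(pair(c, e)))), a)   [R4 at 1.1.2]
3. k(p(k(pair(p(a), p(p(a))), p(pair(c, e)))), a)  →  k(p(p(p(a))), a)   [R2 at 1.1]
4. k(p(p(p(a))), a)  →  p(e)   [R5 at ε]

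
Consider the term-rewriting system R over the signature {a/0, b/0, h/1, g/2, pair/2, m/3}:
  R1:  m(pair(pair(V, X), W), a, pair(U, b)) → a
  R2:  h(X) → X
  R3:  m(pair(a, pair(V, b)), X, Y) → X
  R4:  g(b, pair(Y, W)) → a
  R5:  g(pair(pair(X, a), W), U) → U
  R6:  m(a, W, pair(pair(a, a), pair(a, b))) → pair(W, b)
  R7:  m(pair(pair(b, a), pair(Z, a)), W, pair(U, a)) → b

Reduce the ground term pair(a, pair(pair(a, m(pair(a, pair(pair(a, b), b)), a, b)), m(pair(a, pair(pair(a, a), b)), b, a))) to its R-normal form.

1. pair(a, pair(pair(a, m(pair(a, pair(pair(a, b), b)), a, b)), m(pair(a, pair(pair(a, a), b)), b, a)))  →  pair(a, pair(pair(a, a), m(pair(a, pair(pair(a, a), b)), b, a)))   [R3 at 2.1.2]
2. pair(a, pair(pair(a, a), m(pair(a, pair(pair(a, a), b)), b, a)))  →  pair(a, pair(pair(a, a), b))   [R3 at 2.2]

pair(a, pair(pair(a, a), b))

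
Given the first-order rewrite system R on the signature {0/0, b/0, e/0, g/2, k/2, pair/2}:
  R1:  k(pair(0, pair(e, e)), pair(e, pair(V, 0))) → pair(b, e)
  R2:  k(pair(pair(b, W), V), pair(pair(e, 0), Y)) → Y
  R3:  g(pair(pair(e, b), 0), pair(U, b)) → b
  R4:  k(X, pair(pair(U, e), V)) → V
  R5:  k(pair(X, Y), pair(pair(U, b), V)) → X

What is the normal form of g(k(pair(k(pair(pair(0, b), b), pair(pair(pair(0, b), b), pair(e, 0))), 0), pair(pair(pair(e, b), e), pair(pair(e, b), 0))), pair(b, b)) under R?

b

1. g(k(pair(k(pair(pair(0, b), b), pair(pair(pair(0, b), b), pair(e, 0))), 0), pair(pair(pair(e, b), e), pair(pair(e, b), 0))), pair(b, b))  →  g(pair(pair(e, b), 0), pair(b, b))   [R4 at 1]
2. g(pair(pair(e, b), 0), pair(b, b))  →  b   [R3 at ε]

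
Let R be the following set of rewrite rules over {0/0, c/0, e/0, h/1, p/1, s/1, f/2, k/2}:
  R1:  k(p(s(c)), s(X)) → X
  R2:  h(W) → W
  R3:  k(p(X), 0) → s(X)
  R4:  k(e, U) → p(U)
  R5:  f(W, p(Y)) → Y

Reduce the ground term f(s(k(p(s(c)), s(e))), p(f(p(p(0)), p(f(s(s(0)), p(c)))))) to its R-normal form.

c

1. f(s(k(p(s(c)), s(e))), p(f(p(p(0)), p(f(s(s(0)), p(c))))))  →  f(p(p(0)), p(f(s(s(0)), p(c))))   [R5 at ε]
2. f(p(p(0)), p(f(s(s(0)), p(c))))  →  f(s(s(0)), p(c))   [R5 at ε]
3. f(s(s(0)), p(c))  →  c   [R5 at ε]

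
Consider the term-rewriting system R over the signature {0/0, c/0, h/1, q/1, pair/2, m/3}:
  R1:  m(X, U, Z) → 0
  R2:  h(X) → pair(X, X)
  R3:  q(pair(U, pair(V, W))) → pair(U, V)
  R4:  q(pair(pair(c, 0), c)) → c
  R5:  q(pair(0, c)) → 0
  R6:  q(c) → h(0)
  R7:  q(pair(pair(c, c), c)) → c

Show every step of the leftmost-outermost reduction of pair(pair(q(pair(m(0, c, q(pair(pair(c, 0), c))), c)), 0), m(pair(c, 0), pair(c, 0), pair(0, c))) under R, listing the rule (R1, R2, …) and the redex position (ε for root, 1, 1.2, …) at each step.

pair(pair(0, 0), 0)

1. pair(pair(q(pair(m(0, c, q(pair(pair(c, 0), c))), c)), 0), m(pair(c, 0), pair(c, 0), pair(0, c)))  →  pair(pair(q(pair(0, c)), 0), m(pair(c, 0), pair(c, 0), pair(0, c)))   [R1 at 1.1.1.1]
2. pair(pair(q(pair(0, c)), 0), m(pair(c, 0), pair(c, 0), pair(0, c)))  →  pair(pair(0, 0), m(pair(c, 0), pair(c, 0), pair(0, c)))   [R5 at 1.1]
3. pair(pair(0, 0), m(pair(c, 0), pair(c, 0), pair(0, c)))  →  pair(pair(0, 0), 0)   [R1 at 2]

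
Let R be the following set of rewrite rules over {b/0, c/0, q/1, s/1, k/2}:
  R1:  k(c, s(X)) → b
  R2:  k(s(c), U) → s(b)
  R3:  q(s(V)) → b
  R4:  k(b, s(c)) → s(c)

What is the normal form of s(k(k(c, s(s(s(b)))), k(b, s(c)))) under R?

1. s(k(k(c, s(s(s(b)))), k(b, s(c))))  →  s(k(b, k(b, s(c))))   [R1 at 1.1]
2. s(k(b, k(b, s(c))))  →  s(k(b, s(c)))   [R4 at 1.2]
3. s(k(b, s(c)))  →  s(s(c))   [R4 at 1]

s(s(c))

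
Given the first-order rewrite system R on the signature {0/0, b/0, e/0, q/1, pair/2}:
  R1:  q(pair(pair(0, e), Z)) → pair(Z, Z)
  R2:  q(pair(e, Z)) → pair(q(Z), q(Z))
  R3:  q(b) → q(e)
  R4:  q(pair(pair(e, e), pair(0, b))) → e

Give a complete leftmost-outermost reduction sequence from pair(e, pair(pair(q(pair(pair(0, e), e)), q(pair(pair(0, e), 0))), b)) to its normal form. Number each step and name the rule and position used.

1. pair(e, pair(pair(q(pair(pair(0, e), e)), q(pair(pair(0, e), 0))), b))  →  pair(e, pair(pair(pair(e, e), q(pair(pair(0, e), 0))), b))   [R1 at 2.1.1]
2. pair(e, pair(pair(pair(e, e), q(pair(pair(0, e), 0))), b))  →  pair(e, pair(pair(pair(e, e), pair(0, 0)), b))   [R1 at 2.1.2]

pair(e, pair(pair(pair(e, e), pair(0, 0)), b))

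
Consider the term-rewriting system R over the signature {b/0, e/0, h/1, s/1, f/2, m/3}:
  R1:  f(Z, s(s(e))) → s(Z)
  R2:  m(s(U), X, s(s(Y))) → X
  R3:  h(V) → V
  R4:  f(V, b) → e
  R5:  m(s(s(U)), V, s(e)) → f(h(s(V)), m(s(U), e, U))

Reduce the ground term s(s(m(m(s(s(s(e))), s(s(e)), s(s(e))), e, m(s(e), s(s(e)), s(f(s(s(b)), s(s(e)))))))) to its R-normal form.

1. s(s(m(m(s(s(s(e))), s(s(e)), s(s(e))), e, m(s(e), s(s(e)), s(f(s(s(b)), s(s(e))))))))  →  s(s(m(s(s(e)), e, m(s(e), s(s(e)), s(f(s(s(b)), s(s(e))))))))   [R2 at 1.1.1]
2. s(s(m(s(s(e)), e, m(s(e), s(s(e)), s(f(s(s(b)), s(s(e))))))))  →  s(s(m(s(s(e)), e, m(s(e), s(s(e)), s(s(s(s(b))))))))   [R1 at 1.1.3.3.1]
3. s(s(m(s(s(e)), e, m(s(e), s(s(e)), s(s(s(s(b))))))))  →  s(s(m(s(s(e)), e, s(s(e)))))   [R2 at 1.1.3]
4. s(s(m(s(s(e)), e, s(s(e)))))  →  s(s(e))   [R2 at 1.1]

s(s(e))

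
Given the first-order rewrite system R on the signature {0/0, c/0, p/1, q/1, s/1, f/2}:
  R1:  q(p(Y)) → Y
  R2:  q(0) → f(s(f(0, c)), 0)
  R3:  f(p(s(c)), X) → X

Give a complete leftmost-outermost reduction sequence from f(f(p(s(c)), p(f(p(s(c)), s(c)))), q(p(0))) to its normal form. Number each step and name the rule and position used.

1. f(f(p(s(c)), p(f(p(s(c)), s(c)))), q(p(0)))  →  f(p(f(p(s(c)), s(c))), q(p(0)))   [R3 at 1]
2. f(p(f(p(s(c)), s(c))), q(p(0)))  →  f(p(s(c)), q(p(0)))   [R3 at 1.1]
3. f(p(s(c)), q(p(0)))  →  q(p(0))   [R3 at ε]
4. q(p(0))  →  0   [R1 at ε]

0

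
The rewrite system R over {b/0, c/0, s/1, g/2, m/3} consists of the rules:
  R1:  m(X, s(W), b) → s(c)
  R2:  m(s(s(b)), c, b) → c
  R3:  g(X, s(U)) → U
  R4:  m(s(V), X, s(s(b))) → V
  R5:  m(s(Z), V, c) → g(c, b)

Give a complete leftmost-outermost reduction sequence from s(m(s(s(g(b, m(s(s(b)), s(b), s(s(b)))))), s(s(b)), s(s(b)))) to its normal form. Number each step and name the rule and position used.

1. s(m(s(s(g(b, m(s(s(b)), s(b), s(s(b)))))), s(s(b)), s(s(b))))  →  s(s(g(b, m(s(s(b)), s(b), s(s(b))))))   [R4 at 1]
2. s(s(g(b, m(s(s(b)), s(b), s(s(b))))))  →  s(s(g(b, s(b))))   [R4 at 1.1.2]
3. s(s(g(b, s(b))))  →  s(s(b))   [R3 at 1.1]

s(s(b))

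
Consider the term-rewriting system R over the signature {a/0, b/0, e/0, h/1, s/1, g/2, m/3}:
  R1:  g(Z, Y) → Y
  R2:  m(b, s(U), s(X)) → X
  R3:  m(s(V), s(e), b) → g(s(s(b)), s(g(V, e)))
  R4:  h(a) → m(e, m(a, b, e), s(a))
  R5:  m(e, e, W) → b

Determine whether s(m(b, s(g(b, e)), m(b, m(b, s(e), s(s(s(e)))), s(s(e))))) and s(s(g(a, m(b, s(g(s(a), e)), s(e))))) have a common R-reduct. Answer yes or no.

Reduce t₁ = s(m(b, s(g(b, e)), m(b, m(b, s(e), s(s(s(e)))), s(s(e))))):
1. s(m(b, s(g(b, e)), m(b, m(b, s(e), s(s(s(e)))), s(s(e)))))  →  s(m(b, s(e), m(b, m(b, s(e), s(s(s(e)))), s(s(e)))))   [R1 at 1.2.1]
2. s(m(b, s(e), m(b, m(b, s(e), s(s(s(e)))), s(s(e)))))  →  s(m(b, s(e), m(b, s(s(e)), s(s(e)))))   [R2 at 1.3.2]
3. s(m(b, s(e), m(b, s(s(e)), s(s(e)))))  →  s(m(b, s(e), s(e)))   [R2 at 1.3]
4. s(m(b, s(e), s(e)))  →  s(e)   [R2 at 1]

Reduce t₂ = s(s(g(a, m(b, s(g(s(a), e)), s(e))))):
1. s(s(g(a, m(b, s(g(s(a), e)), s(e)))))  →  s(s(m(b, s(g(s(a), e)), s(e))))   [R1 at 1.1]
2. s(s(m(b, s(g(s(a), e)), s(e))))  →  s(s(e))   [R2 at 1.1]

no — NF(t₁) = s(e), NF(t₂) = s(s(e))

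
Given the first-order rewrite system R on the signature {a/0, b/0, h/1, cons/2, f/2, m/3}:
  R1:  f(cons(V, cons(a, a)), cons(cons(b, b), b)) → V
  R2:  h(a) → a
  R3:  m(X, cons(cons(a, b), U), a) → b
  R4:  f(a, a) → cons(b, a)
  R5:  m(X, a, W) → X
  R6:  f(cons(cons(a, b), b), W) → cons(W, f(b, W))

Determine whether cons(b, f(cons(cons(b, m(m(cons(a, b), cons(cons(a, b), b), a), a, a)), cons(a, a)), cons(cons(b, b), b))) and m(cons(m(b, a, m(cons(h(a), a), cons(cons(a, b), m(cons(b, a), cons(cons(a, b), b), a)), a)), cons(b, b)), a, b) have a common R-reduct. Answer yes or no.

Reduce t₁ = cons(b, f(cons(cons(b, m(m(cons(a, b), cons(cons(a, b), b), a), a, a)), cons(a, a)), cons(cons(b, b), b))):
1. cons(b, f(cons(cons(b, m(m(cons(a, b), cons(cons(a, b), b), a), a, a)), cons(a, a)), cons(cons(b, b), b)))  →  cons(b, cons(b, m(m(cons(a, b), cons(cons(a, b), b), a), a, a)))   [R1 at 2]
2. cons(b, cons(b, m(m(cons(a, b), cons(cons(a, b), b), a), a, a)))  →  cons(b, cons(b, m(cons(a, b), cons(cons(a, b), b), a)))   [R5 at 2.2]
3. cons(b, cons(b, m(cons(a, b), cons(cons(a, b), b), a)))  →  cons(b, cons(b, b))   [R3 at 2.2]

Reduce t₂ = m(cons(m(b, a, m(cons(h(a), a), cons(cons(a, b), m(cons(b, a), cons(cons(a, b), b), a)), a)), cons(b, b)), a, b):
1. m(cons(m(b, a, m(cons(h(a), a), cons(cons(a, b), m(cons(b, a), cons(cons(a, b), b), a)), a)), cons(b, b)), a, b)  →  cons(m(b, a, m(cons(h(a), a), cons(cons(a, b), m(cons(b, a), cons(cons(a, b), b), a)), a)), cons(b, b))   [R5 at ε]
2. cons(m(b, a, m(cons(h(a), a), cons(cons(a, b), m(cons(b, a), cons(cons(a, b), b), a)), a)), cons(b, b))  →  cons(b, cons(b, b))   [R5 at 1]

yes — NF(t₁) = cons(b, cons(b, b)), NF(t₂) = cons(b, cons(b, b))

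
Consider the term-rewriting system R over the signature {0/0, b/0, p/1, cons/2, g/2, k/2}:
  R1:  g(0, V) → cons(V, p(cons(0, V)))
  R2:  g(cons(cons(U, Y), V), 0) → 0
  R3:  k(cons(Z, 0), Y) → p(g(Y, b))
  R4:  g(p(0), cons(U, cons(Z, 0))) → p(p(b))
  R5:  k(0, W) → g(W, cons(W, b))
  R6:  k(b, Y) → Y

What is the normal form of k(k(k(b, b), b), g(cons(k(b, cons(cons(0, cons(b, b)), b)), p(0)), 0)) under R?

0

1. k(k(k(b, b), b), g(cons(k(b, cons(cons(0, cons(b, b)), b)), p(0)), 0))  →  k(k(b, b), g(cons(k(b, cons(cons(0, cons(b, b)), b)), p(0)), 0))   [R6 at 1.1]
2. k(k(b, b), g(cons(k(b, cons(cons(0, cons(b, b)), b)), p(0)), 0))  →  k(b, g(cons(k(b, cons(cons(0, cons(b, b)), b)), p(0)), 0))   [R6 at 1]
3. k(b, g(cons(k(b, cons(cons(0, cons(b, b)), b)), p(0)), 0))  →  g(cons(k(b, cons(cons(0, cons(b, b)), b)), p(0)), 0)   [R6 at ε]
4. g(cons(k(b, cons(cons(0, cons(b, b)), b)), p(0)), 0)  →  g(cons(cons(cons(0, cons(b, b)), b), p(0)), 0)   [R6 at 1.1]
5. g(cons(cons(cons(0, cons(b, b)), b), p(0)), 0)  →  0   [R2 at ε]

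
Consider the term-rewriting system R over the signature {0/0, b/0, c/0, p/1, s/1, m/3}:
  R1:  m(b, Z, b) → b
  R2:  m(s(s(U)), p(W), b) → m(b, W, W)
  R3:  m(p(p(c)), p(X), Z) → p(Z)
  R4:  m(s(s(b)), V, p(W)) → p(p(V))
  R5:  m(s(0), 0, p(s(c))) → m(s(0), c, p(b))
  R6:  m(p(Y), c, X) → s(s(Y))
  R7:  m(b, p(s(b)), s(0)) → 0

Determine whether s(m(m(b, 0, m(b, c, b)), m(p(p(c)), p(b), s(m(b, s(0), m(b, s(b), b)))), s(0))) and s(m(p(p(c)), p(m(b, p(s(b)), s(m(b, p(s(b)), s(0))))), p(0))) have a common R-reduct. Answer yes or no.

Reduce t₁ = s(m(m(b, 0, m(b, c, b)), m(p(p(c)), p(b), s(m(b, s(0), m(b, s(b), b)))), s(0))):
1. s(m(m(b, 0, m(b, c, b)), m(p(p(c)), p(b), s(m(b, s(0), m(b, s(b), b)))), s(0)))  →  s(m(m(b, 0, b), m(p(p(c)), p(b), s(m(b, s(0), m(b, s(b), b)))), s(0)))   [R1 at 1.1.3]
2. s(m(m(b, 0, b), m(p(p(c)), p(b), s(m(b, s(0), m(b, s(b), b)))), s(0)))  →  s(m(b, m(p(p(c)), p(b), s(m(b, s(0), m(b, s(b), b)))), s(0)))   [R1 at 1.1]
3. s(m(b, m(p(p(c)), p(b), s(m(b, s(0), m(b, s(b), b)))), s(0)))  →  s(m(b, p(s(m(b, s(0), m(b, s(b), b)))), s(0)))   [R3 at 1.2]
4. s(m(b, p(s(m(b, s(0), m(b, s(b), b)))), s(0)))  →  s(m(b, p(s(m(b, s(0), b))), s(0)))   [R1 at 1.2.1.1.3]
5. s(m(b, p(s(m(b, s(0), b))), s(0)))  →  s(m(b, p(s(b)), s(0)))   [R1 at 1.2.1.1]
6. s(m(b, p(s(b)), s(0)))  →  s(0)   [R7 at 1]

Reduce t₂ = s(m(p(p(c)), p(m(b, p(s(b)), s(m(b, p(s(b)), s(0))))), p(0))):
1. s(m(p(p(c)), p(m(b, p(s(b)), s(m(b, p(s(b)), s(0))))), p(0)))  →  s(p(p(0)))   [R3 at 1]

no — NF(t₁) = s(0), NF(t₂) = s(p(p(0)))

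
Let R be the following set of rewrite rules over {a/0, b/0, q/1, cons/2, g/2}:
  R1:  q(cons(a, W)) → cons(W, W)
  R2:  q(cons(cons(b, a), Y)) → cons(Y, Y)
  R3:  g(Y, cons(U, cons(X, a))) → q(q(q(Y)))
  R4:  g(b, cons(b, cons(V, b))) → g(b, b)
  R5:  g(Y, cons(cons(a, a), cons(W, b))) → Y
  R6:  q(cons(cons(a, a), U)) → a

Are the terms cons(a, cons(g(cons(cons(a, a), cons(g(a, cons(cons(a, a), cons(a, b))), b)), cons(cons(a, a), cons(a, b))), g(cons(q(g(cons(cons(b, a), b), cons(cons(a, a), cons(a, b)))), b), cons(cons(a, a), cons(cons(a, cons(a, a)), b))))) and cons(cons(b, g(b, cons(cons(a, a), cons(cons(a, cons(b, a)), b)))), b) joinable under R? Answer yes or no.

no — NF(t₁) = cons(a, cons(cons(cons(a, a), cons(a, b)), cons(cons(b, b), b))), NF(t₂) = cons(cons(b, b), b)

Reduce t₁ = cons(a, cons(g(cons(cons(a, a), cons(g(a, cons(cons(a, a), cons(a, b))), b)), cons(cons(a, a), cons(a, b))), g(cons(q(g(cons(cons(b, a), b), cons(cons(a, a), cons(a, b)))), b), cons(cons(a, a), cons(cons(a, cons(a, a)), b))))):
1. cons(a, cons(g(cons(cons(a, a), cons(g(a, cons(cons(a, a), cons(a, b))), b)), cons(cons(a, a), cons(a, b))), g(cons(q(g(cons(cons(b, a), b), cons(cons(a, a), cons(a, b)))), b), cons(cons(a, a), cons(cons(a, cons(a, a)), b)))))  →  cons(a, cons(cons(cons(a, a), cons(g(a, cons(cons(a, a), cons(a, b))), b)), g(cons(q(g(cons(cons(b, a), b), cons(cons(a, a), cons(a, b)))), b), cons(cons(a, a), cons(cons(a, cons(a, a)), b)))))   [R5 at 2.1]
2. cons(a, cons(cons(cons(a, a), cons(g(a, cons(cons(a, a), cons(a, b))), b)), g(cons(q(g(cons(cons(b, a), b), cons(cons(a, a), cons(a, b)))), b), cons(cons(a, a), cons(cons(a, cons(a, a)), b)))))  →  cons(a, cons(cons(cons(a, a), cons(a, b)), g(cons(q(g(cons(cons(b, a), b), cons(cons(a, a), cons(a, b)))), b), cons(cons(a, a), cons(cons(a, cons(a, a)), b)))))   [R5 at 2.1.2.1]
3. cons(a, cons(cons(cons(a, a), cons(a, b)), g(cons(q(g(cons(cons(b, a), b), cons(cons(a, a), cons(a, b)))), b), cons(cons(a, a), cons(cons(a, cons(a, a)), b)))))  →  cons(a, cons(cons(cons(a, a), cons(a, b)), cons(q(g(cons(cons(b, a), b), cons(cons(a, a), cons(a, b)))), b)))   [R5 at 2.2]
4. cons(a, cons(cons(cons(a, a), cons(a, b)), cons(q(g(cons(cons(b, a), b), cons(cons(a, a), cons(a, b)))), b)))  →  cons(a, cons(cons(cons(a, a), cons(a, b)), cons(q(cons(cons(b, a), b)), b)))   [R5 at 2.2.1.1]
5. cons(a, cons(cons(cons(a, a), cons(a, b)), cons(q(cons(cons(b, a), b)), b)))  →  cons(a, cons(cons(cons(a, a), cons(a, b)), cons(cons(b, b), b)))   [R2 at 2.2.1]

Reduce t₂ = cons(cons(b, g(b, cons(cons(a, a), cons(cons(a, cons(b, a)), b)))), b):
1. cons(cons(b, g(b, cons(cons(a, a), cons(cons(a, cons(b, a)), b)))), b)  →  cons(cons(b, b), b)   [R5 at 1.2]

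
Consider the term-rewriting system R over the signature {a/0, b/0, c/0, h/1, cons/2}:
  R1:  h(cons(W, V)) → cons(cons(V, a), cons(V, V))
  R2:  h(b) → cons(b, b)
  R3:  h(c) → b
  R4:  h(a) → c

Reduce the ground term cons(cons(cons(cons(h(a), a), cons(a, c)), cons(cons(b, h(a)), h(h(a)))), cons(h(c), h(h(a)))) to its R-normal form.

cons(cons(cons(cons(c, a), cons(a, c)), cons(cons(b, c), b)), cons(b, b))

1. cons(cons(cons(cons(h(a), a), cons(a, c)), cons(cons(b, h(a)), h(h(a)))), cons(h(c), h(h(a))))  →  cons(cons(cons(cons(c, a), cons(a, c)), cons(cons(b, h(a)), h(h(a)))), cons(h(c), h(h(a))))   [R4 at 1.1.1.1]
2. cons(cons(cons(cons(c, a), cons(a, c)), cons(cons(b, h(a)), h(h(a)))), cons(h(c), h(h(a))))  →  cons(cons(cons(cons(c, a), cons(a, c)), cons(cons(b, c), h(h(a)))), cons(h(c), h(h(a))))   [R4 at 1.2.1.2]
3. cons(cons(cons(cons(c, a), cons(a, c)), cons(cons(b, c), h(h(a)))), cons(h(c), h(h(a))))  →  cons(cons(cons(cons(c, a), cons(a, c)), cons(cons(b, c), h(c))), cons(h(c), h(h(a))))   [R4 at 1.2.2.1]
4. cons(cons(cons(cons(c, a), cons(a, c)), cons(cons(b, c), h(c))), cons(h(c), h(h(a))))  →  cons(cons(cons(cons(c, a), cons(a, c)), cons(cons(b, c), b)), cons(h(c), h(h(a))))   [R3 at 1.2.2]
5. cons(cons(cons(cons(c, a), cons(a, c)), cons(cons(b, c), b)), cons(h(c), h(h(a))))  →  cons(cons(cons(cons(c, a), cons(a, c)), cons(cons(b, c), b)), cons(b, h(h(a))))   [R3 at 2.1]
6. cons(cons(cons(cons(c, a), cons(a, c)), cons(cons(b, c), b)), cons(b, h(h(a))))  →  cons(cons(cons(cons(c, a), cons(a, c)), cons(cons(b, c), b)), cons(b, h(c)))   [R4 at 2.2.1]
7. cons(cons(cons(cons(c, a), cons(a, c)), cons(cons(b, c), b)), cons(b, h(c)))  →  cons(cons(cons(cons(c, a), cons(a, c)), cons(cons(b, c), b)), cons(b, b))   [R3 at 2.2]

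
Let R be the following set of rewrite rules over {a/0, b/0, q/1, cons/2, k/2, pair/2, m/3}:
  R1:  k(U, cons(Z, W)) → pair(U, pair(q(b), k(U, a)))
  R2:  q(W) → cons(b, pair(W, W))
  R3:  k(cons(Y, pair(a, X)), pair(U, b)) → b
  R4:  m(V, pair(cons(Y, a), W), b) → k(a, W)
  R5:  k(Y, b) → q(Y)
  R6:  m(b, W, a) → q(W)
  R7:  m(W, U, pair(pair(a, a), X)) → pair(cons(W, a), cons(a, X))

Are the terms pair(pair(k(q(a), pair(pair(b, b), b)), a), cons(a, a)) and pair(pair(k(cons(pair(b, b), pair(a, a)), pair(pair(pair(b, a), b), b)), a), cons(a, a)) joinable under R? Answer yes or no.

yes — NF(t₁) = pair(pair(b, a), cons(a, a)), NF(t₂) = pair(pair(b, a), cons(a, a))

Reduce t₁ = pair(pair(k(q(a), pair(pair(b, b), b)), a), cons(a, a)):
1. pair(pair(k(q(a), pair(pair(b, b), b)), a), cons(a, a))  →  pair(pair(k(cons(b, pair(a, a)), pair(pair(b, b), b)), a), cons(a, a))   [R2 at 1.1.1]
2. pair(pair(k(cons(b, pair(a, a)), pair(pair(b, b), b)), a), cons(a, a))  →  pair(pair(b, a), cons(a, a))   [R3 at 1.1]

Reduce t₂ = pair(pair(k(cons(pair(b, b), pair(a, a)), pair(pair(pair(b, a), b), b)), a), cons(a, a)):
1. pair(pair(k(cons(pair(b, b), pair(a, a)), pair(pair(pair(b, a), b), b)), a), cons(a, a))  →  pair(pair(b, a), cons(a, a))   [R3 at 1.1]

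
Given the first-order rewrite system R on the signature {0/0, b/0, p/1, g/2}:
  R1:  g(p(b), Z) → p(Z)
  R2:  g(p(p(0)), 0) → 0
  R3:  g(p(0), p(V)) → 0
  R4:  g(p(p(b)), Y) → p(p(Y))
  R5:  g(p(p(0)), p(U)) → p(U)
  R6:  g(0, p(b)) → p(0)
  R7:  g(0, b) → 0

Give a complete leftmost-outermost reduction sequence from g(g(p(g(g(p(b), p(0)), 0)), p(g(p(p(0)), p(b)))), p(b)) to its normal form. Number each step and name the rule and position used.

1. g(g(p(g(g(p(b), p(0)), 0)), p(g(p(p(0)), p(b)))), p(b))  →  g(g(p(g(p(p(0)), 0)), p(g(p(p(0)), p(b)))), p(b))   [R1 at 1.1.1.1]
2. g(g(p(g(p(p(0)), 0)), p(g(p(p(0)), p(b)))), p(b))  →  g(g(p(0), p(g(p(p(0)), p(b)))), p(b))   [R2 at 1.1.1]
3. g(g(p(0), p(g(p(p(0)), p(b)))), p(b))  →  g(0, p(b))   [R3 at 1]
4. g(0, p(b))  →  p(0)   [R6 at ε]

p(0)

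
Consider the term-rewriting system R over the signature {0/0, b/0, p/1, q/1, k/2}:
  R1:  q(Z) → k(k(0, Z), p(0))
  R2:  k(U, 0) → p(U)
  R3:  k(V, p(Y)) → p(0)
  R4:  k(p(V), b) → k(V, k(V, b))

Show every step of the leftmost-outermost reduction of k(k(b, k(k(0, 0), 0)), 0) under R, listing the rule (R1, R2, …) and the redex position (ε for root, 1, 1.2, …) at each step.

p(p(0))

1. k(k(b, k(k(0, 0), 0)), 0)  →  p(k(b, k(k(0, 0), 0)))   [R2 at ε]
2. p(k(b, k(k(0, 0), 0)))  →  p(k(b, p(k(0, 0))))   [R2 at 1.2]
3. p(k(b, p(k(0, 0))))  →  p(p(0))   [R3 at 1]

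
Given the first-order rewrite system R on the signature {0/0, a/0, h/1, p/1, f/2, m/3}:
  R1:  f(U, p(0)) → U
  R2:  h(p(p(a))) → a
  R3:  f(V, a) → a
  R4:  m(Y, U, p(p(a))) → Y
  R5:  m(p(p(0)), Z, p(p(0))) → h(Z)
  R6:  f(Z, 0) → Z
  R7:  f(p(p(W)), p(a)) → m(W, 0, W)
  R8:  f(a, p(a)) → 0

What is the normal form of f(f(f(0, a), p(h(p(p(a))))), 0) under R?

1. f(f(f(0, a), p(h(p(p(a))))), 0)  →  f(f(0, a), p(h(p(p(a)))))   [R6 at ε]
2. f(f(0, a), p(h(p(p(a)))))  →  f(a, p(h(p(p(a)))))   [R3 at 1]
3. f(a, p(h(p(p(a)))))  →  f(a, p(a))   [R2 at 2.1]
4. f(a, p(a))  →  0   [R8 at ε]

0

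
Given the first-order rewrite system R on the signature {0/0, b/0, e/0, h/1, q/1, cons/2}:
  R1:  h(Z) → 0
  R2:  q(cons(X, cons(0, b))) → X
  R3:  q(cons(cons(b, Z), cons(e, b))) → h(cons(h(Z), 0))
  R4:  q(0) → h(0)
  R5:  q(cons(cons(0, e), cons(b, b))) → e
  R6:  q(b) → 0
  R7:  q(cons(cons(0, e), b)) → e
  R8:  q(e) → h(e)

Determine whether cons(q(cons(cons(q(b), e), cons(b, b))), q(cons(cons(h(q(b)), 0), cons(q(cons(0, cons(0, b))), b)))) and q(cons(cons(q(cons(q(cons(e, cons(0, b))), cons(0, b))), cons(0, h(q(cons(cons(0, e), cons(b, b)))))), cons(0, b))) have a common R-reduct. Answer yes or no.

yes — NF(t₁) = cons(e, cons(0, 0)), NF(t₂) = cons(e, cons(0, 0))

Reduce t₁ = cons(q(cons(cons(q(b), e), cons(b, b))), q(cons(cons(h(q(b)), 0), cons(q(cons(0, cons(0, b))), b)))):
1. cons(q(cons(cons(q(b), e), cons(b, b))), q(cons(cons(h(q(b)), 0), cons(q(cons(0, cons(0, b))), b))))  →  cons(q(cons(cons(0, e), cons(b, b))), q(cons(cons(h(q(b)), 0), cons(q(cons(0, cons(0, b))), b))))   [R6 at 1.1.1.1]
2. cons(q(cons(cons(0, e), cons(b, b))), q(cons(cons(h(q(b)), 0), cons(q(cons(0, cons(0, b))), b))))  →  cons(e, q(cons(cons(h(q(b)), 0), cons(q(cons(0, cons(0, b))), b))))   [R5 at 1]
3. cons(e, q(cons(cons(h(q(b)), 0), cons(q(cons(0, cons(0, b))), b))))  →  cons(e, q(cons(cons(0, 0), cons(q(cons(0, cons(0, b))), b))))   [R1 at 2.1.1.1]
4. cons(e, q(cons(cons(0, 0), cons(q(cons(0, cons(0, b))), b))))  →  cons(e, q(cons(cons(0, 0), cons(0, b))))   [R2 at 2.1.2.1]
5. cons(e, q(cons(cons(0, 0), cons(0, b))))  →  cons(e, cons(0, 0))   [R2 at 2]

Reduce t₂ = q(cons(cons(q(cons(q(cons(e, cons(0, b))), cons(0, b))), cons(0, h(q(cons(cons(0, e), cons(b, b)))))), cons(0, b))):
1. q(cons(cons(q(cons(q(cons(e, cons(0, b))), cons(0, b))), cons(0, h(q(cons(cons(0, e), cons(b, b)))))), cons(0, b)))  →  cons(q(cons(q(cons(e, cons(0, b))), cons(0, b))), cons(0, h(q(cons(cons(0, e), cons(b, b))))))   [R2 at ε]
2. cons(q(cons(q(cons(e, cons(0, b))), cons(0, b))), cons(0, h(q(cons(cons(0, e), cons(b, b))))))  →  cons(q(cons(e, cons(0, b))), cons(0, h(q(cons(cons(0, e), cons(b, b))))))   [R2 at 1]
3. cons(q(cons(e, cons(0, b))), cons(0, h(q(cons(cons(0, e), cons(b, b))))))  →  cons(e, cons(0, h(q(cons(cons(0, e), cons(b, b))))))   [R2 at 1]
4. cons(e, cons(0, h(q(cons(cons(0, e), cons(b, b))))))  →  cons(e, cons(0, 0))   [R1 at 2.2]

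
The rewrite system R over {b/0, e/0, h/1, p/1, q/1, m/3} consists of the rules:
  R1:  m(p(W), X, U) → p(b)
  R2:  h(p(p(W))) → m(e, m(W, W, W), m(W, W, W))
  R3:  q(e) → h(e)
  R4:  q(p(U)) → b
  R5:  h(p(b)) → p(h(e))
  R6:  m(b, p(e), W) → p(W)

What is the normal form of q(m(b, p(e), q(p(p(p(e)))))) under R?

1. q(m(b, p(e), q(p(p(p(e))))))  →  q(p(q(p(p(p(e))))))   [R6 at 1]
2. q(p(q(p(p(p(e))))))  →  b   [R4 at ε]

b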